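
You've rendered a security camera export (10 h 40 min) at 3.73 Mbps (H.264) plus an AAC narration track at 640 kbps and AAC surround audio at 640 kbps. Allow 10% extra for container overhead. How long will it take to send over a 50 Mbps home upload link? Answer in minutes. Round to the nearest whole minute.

71 minutes

10 h 40 min = 640 min = 38400 s
Audio total: 640 + 640 = 1280 kbps = 1.280 Mbps.
Total bitrate: 5.010 Mbps.
File: 5.010 Mbps × 38400 s = 192384.0 Mb.
With 10% container overhead: ×1.10. → 211622.4 Mb.
At 50 Mbps: 211622.4 / 50 = 4232.4 s ≈ 70.5 minutes.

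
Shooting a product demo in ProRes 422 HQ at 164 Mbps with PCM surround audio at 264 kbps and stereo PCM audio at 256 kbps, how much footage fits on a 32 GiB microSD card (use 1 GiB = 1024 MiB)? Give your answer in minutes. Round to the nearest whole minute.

28 minutes

Audio total: 264 + 256 = 520 kbps = 0.520 Mbps.
Total bitrate: 164 + 0.520 = 164.520 Mbps.
Capacity: 32 GiB = 274,878 Mb.
Recording time: 274,878 / 164.520 = 1,671 s ≈ 27.8 minutes.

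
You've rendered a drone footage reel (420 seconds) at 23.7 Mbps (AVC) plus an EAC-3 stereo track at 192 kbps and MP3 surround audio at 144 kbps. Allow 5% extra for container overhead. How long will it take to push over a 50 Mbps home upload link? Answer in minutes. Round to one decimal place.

Audio total: 192 + 144 = 336 kbps = 0.336 Mbps.
Total bitrate: 24.036 Mbps.
File: 24.036 Mbps × 420 s = 10095.1 Mb.
With 5% container overhead: ×1.05. → 10599.9 Mb.
At 50 Mbps: 10599.9 / 50 = 212.0 s ≈ 3.53 minutes.

3.5 minutes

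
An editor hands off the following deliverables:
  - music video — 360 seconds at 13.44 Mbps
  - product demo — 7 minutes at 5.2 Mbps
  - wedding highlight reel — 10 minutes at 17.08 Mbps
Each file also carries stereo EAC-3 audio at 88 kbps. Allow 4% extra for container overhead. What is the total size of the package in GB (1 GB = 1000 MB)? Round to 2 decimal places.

Audio: 88 kbps = 0.088 Mbps.
music video: 13.528 Mbps × 360 s × 1.04 = 5064.9 Mb
product demo: 5.288 Mbps × 420 s × 1.04 = 2309.8 Mb
wedding highlight reel: 17.168 Mbps × 600 s × 1.04 = 10712.8 Mb
Total: 18087.5 Mb = 2260.9 MB.
= 2.261 GB.

2.26 GB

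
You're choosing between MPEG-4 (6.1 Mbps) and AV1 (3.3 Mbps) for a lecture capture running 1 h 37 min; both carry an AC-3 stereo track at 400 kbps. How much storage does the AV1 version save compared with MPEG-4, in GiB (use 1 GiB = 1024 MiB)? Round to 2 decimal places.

1 h 37 min = 97 min = 5820 s
Audio: 400 kbps = 0.400 Mbps.
MPEG-4: 6.500 Mbps × 5820 s = 37830.0 Mb = 4.404 GiB.
AV1: 3.700 Mbps × 5820 s = 21534.0 Mb = 2.507 GiB.
Saving: 4.404 − 2.507 = 1.897 GiB.

1.90 GiB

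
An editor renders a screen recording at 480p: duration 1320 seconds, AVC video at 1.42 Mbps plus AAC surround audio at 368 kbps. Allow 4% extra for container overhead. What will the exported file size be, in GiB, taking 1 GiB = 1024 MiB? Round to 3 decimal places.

Audio: 368 kbps = 0.368 Mbps.
Total bitrate: 1.42 + 0.368 = 1.788 Mbps.
Stream data: 1.788 Mbps × 1320 s = 2360.2 Mb.
With 4% container overhead: ×1.04.
2,455 Mb = 306,820,800 bytes ÷ 1,073,741,824 = 0.2857 GiB.

0.286 GiB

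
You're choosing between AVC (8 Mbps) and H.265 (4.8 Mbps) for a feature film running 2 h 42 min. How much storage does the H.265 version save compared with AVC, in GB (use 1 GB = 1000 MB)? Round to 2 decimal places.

2 h 42 min = 162 min = 9720 s
AVC: 8.000 Mbps × 9720 s = 77760.0 Mb = 9.720 GB.
H.265: 4.800 Mbps × 9720 s = 46656.0 Mb = 5.832 GB.
Saving: 9.720 − 5.832 = 3.888 GB.

3.89 GB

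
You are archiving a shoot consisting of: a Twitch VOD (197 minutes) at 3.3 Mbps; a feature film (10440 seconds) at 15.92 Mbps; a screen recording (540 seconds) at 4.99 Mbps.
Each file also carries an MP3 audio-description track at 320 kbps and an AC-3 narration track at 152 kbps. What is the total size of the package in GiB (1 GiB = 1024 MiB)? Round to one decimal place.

25.5 GiB

Audio total: 320 + 152 = 472 kbps = 0.472 Mbps.
Twitch VOD: 3.772 Mbps × 11820 s = 44585.0 Mb
feature film: 16.392 Mbps × 10440 s = 171132.5 Mb
screen recording: 5.462 Mbps × 540 s = 2949.5 Mb
Total: 218667.0 Mb = 27333.4 MB.
= 25.46 GiB.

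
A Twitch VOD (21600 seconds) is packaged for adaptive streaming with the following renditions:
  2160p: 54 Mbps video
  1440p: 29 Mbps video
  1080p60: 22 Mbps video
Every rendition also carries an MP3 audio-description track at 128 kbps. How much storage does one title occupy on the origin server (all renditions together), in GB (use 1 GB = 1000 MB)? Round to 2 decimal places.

284.54 GB

Audio: 128 kbps = 0.128 Mbps.
Sum of rendition bitrates: (54+0.128) + (29+0.128) + (22+0.128) = 105.384 Mbps.
× 21600 s = 2,276,294 Mb = 284,537 MB = 284.5 GB.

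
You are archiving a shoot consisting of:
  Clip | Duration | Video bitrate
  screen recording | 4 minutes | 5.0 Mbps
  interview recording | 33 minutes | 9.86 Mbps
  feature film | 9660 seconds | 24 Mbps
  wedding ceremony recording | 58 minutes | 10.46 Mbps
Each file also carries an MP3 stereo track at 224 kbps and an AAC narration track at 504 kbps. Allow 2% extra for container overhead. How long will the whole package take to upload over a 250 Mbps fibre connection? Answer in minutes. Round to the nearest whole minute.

20 minutes

Audio total: 224 + 504 = 728 kbps = 0.728 Mbps.
screen recording: 5.728 Mbps × 240 s × 1.02 = 1402.2 Mb
interview recording: 10.588 Mbps × 1980 s × 1.02 = 21383.5 Mb
feature film: 24.728 Mbps × 9660 s × 1.02 = 243649.9 Mb
wedding ceremony recording: 11.188 Mbps × 3480 s × 1.02 = 39712.9 Mb
Total: 306148.6 Mb = 38268.6 MB.
At 250 Mbps: 306148.6 / 250 = 1225 s ≈ 20.4 minutes.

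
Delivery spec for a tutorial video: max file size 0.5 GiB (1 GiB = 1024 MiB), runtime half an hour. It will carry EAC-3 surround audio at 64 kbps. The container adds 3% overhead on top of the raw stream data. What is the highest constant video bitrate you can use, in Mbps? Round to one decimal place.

Budget: 0.5 GiB = 4295.0 Mb.
Stream payload after overhead: 4295.0 / 1.03 = 4169.9 Mb.
30 min = 1800 s
Total bitrate budget: 4169.9 Mb / 1800 s = 2.317 Mbps.
Audio: 64 kbps = 0.064 Mbps.
Video: 2.317 − 0.064 = 2.253 Mbps.

2.3 Mbps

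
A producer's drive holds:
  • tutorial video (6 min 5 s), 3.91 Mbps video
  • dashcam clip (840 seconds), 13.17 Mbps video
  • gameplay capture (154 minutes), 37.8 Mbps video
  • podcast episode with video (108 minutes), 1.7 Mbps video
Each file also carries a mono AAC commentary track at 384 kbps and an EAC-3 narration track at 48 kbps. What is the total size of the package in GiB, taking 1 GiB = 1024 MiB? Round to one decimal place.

Audio total: 384 + 48 = 432 kbps = 0.432 Mbps.
tutorial video: 4.342 Mbps × 365 s = 1584.8 Mb
dashcam clip: 13.602 Mbps × 840 s = 11425.7 Mb
gameplay capture: 38.232 Mbps × 9240 s = 353263.7 Mb
podcast episode with video: 2.132 Mbps × 6480 s = 13815.4 Mb
Total: 380089.5 Mb = 47511.2 MB.
= 44.25 GiB.

44.2 GiB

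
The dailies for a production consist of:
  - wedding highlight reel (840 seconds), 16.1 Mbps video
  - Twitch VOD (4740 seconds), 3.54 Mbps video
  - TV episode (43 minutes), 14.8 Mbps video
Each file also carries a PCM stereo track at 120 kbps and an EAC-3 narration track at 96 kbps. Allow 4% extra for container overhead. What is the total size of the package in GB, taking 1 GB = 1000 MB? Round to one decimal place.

9.1 GB

Audio total: 120 + 96 = 216 kbps = 0.216 Mbps.
wedding highlight reel: 16.316 Mbps × 840 s × 1.04 = 14253.7 Mb
Twitch VOD: 3.756 Mbps × 4740 s × 1.04 = 18515.6 Mb
TV episode: 15.016 Mbps × 2580 s × 1.04 = 40290.9 Mb
Total: 73060.2 Mb = 9132.5 MB.
= 9.133 GB.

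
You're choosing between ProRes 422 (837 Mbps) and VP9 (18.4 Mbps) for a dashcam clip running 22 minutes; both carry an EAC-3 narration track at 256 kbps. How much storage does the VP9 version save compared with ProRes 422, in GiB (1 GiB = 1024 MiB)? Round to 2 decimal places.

125.79 GiB

22 min = 1320 s
Audio: 256 kbps = 0.256 Mbps.
ProRes 422: 837.256 Mbps × 1320 s = 1105177.9 Mb = 128.660 GiB.
VP9: 18.656 Mbps × 1320 s = 24625.9 Mb = 2.867 GiB.
Saving: 128.660 − 2.867 = 125.793 GiB.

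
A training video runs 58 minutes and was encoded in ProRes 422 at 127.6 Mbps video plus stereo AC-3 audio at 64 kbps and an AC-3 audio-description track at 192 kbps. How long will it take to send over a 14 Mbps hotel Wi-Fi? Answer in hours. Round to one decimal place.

58 min = 3480 s
Audio total: 64 + 192 = 256 kbps = 0.256 Mbps.
Total bitrate: 127.856 Mbps.
File: 127.856 Mbps × 3480 s = 444938.9 Mb.
At 14 Mbps: 444938.9 / 14 = 31781.3 s ≈ 8.83 hours.

8.8 hours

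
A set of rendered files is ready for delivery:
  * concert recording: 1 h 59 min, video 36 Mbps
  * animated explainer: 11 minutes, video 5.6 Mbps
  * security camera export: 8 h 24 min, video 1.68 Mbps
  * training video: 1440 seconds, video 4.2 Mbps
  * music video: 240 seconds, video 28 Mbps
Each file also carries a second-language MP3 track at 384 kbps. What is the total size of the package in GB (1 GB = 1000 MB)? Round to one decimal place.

42.4 GB

Audio: 384 kbps = 0.384 Mbps.
concert recording: 36.384 Mbps × 7140 s = 259781.8 Mb
animated explainer: 5.984 Mbps × 660 s = 3949.4 Mb
security camera export: 2.064 Mbps × 30240 s = 62415.4 Mb
training video: 4.584 Mbps × 1440 s = 6601.0 Mb
music video: 28.384 Mbps × 240 s = 6812.2 Mb
Total: 339559.7 Mb = 42445.0 MB.
= 42.44 GB.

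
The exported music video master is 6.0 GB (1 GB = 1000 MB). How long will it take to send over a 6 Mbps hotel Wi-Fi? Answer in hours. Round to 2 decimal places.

2.22 hours

File: 6.0 GB = 48000.0 Mb.
At 6 Mbps: 48000.0 / 6 = 8000.0 s ≈ 2.22 hours.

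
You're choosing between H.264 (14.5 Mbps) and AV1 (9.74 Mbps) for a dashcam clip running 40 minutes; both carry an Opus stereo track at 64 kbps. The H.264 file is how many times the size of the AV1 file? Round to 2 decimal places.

1.49

40 min = 2400 s
Audio: 64 kbps = 0.064 Mbps.
H.264: 14.564 Mbps × 2400 s = 34953.6 Mb = 4.369 GB.
AV1: 9.804 Mbps × 2400 s = 23529.6 Mb = 2.941 GB.
Ratio: 4.369 / 2.941 = 1.486.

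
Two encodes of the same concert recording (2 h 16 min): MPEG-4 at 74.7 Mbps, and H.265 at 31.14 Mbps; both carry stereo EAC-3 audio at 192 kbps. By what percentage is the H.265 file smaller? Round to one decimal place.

58.2%

2 h 16 min = 136 min = 8160 s
Audio: 192 kbps = 0.192 Mbps.
MPEG-4: 74.892 Mbps × 8160 s = 611118.7 Mb = 71.144 GiB.
H.265: 31.332 Mbps × 8160 s = 255669.1 Mb = 29.764 GiB.
Reduction: (1 − 29.764/71.144) × 100 = 58.16%.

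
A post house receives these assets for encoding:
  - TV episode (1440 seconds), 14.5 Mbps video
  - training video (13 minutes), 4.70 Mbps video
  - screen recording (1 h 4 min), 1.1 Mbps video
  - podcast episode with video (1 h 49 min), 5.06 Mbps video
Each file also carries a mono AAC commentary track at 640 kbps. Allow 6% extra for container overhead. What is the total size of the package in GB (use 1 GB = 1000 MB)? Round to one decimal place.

9.3 GB

Audio: 640 kbps = 0.640 Mbps.
TV episode: 15.140 Mbps × 1440 s × 1.06 = 23109.7 Mb
training video: 5.340 Mbps × 780 s × 1.06 = 4415.1 Mb
screen recording: 1.740 Mbps × 3840 s × 1.06 = 7082.5 Mb
podcast episode with video: 5.700 Mbps × 6540 s × 1.06 = 39514.7 Mb
Total: 74122.0 Mb = 9265.2 MB.
= 9.265 GB.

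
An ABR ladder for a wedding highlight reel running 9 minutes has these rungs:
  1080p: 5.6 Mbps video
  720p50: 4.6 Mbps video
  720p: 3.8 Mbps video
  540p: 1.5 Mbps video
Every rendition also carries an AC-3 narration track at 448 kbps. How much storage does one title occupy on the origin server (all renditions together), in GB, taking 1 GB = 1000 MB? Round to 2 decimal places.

9 min = 540 s
Audio: 448 kbps = 0.448 Mbps.
Sum of rendition bitrates: (5.6+0.448) + (4.6+0.448) + (3.8+0.448) + (1.5+0.448) = 17.292 Mbps.
× 540 s = 9,338 Mb = 1,167 MB = 1.167 GB.

1.17 GB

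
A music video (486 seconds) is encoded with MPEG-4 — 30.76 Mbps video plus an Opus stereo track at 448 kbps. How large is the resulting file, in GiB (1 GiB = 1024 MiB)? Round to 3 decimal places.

1.766 GiB

Audio: 448 kbps = 0.448 Mbps.
Total bitrate: 30.76 + 0.448 = 31.208 Mbps.
Stream data: 31.208 Mbps × 486 s = 15167.1 Mb.
15,167 Mb = 1,895,886,000 bytes ÷ 1,073,741,824 = 1.766 GiB.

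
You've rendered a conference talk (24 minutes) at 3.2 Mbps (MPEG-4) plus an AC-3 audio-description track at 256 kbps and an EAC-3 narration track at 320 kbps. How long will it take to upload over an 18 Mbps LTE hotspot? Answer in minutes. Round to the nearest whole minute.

5 minutes

24 min = 1440 s
Audio total: 256 + 320 = 576 kbps = 0.576 Mbps.
Total bitrate: 3.776 Mbps.
File: 3.776 Mbps × 1440 s = 5437.4 Mb.
At 18 Mbps: 5437.4 / 18 = 302.1 s ≈ 5.03 minutes.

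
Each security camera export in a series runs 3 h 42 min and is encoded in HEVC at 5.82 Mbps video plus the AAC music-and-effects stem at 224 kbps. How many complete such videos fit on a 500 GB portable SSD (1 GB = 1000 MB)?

3 h 42 min = 222 min = 13320 s
Audio: 224 kbps = 0.224 Mbps.
Total bitrate: 6.044 Mbps.
Per item: 6.044 Mbps × 13320 s = 80,506 Mb = 10,063 MB.
Capacity: 500 GB = 4,000,000 Mb; 49.69 items → 49 complete.

49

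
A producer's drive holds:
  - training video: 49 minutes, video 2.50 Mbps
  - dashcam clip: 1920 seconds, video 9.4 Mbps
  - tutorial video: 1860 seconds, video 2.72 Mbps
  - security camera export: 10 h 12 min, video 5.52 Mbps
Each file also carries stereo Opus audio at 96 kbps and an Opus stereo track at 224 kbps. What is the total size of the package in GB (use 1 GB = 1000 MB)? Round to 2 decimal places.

Audio total: 96 + 224 = 320 kbps = 0.320 Mbps.
training video: 2.820 Mbps × 2940 s = 8290.8 Mb
dashcam clip: 9.720 Mbps × 1920 s = 18662.4 Mb
tutorial video: 3.040 Mbps × 1860 s = 5654.4 Mb
security camera export: 5.840 Mbps × 36720 s = 214444.8 Mb
Total: 247052.4 Mb = 30881.5 MB.
= 30.88 GB.

30.88 GB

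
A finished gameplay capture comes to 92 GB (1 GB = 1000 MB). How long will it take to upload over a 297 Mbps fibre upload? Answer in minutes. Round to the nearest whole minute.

File: 92 GB = 736000.0 Mb.
At 297 Mbps: 736000.0 / 297 = 2478.1 s ≈ 41.3 minutes.

41 minutes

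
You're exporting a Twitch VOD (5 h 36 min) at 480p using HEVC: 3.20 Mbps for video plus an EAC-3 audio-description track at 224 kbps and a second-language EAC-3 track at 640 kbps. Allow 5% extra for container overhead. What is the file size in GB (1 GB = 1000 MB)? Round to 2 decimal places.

5 h 36 min = 336 min = 20160 s
Audio total: 224 + 640 = 864 kbps = 0.864 Mbps.
Total bitrate: 3.20 + 0.864 = 4.064 Mbps.
Stream data: 4.064 Mbps × 20160 s = 81930.2 Mb.
With 5% container overhead: ×1.05.
86,027 Mb ÷ 8 = 10,753 MB → 10.75 GB.

10.75 GB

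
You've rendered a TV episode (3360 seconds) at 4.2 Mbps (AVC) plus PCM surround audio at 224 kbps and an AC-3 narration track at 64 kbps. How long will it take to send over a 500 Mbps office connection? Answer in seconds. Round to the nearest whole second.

30 seconds

Audio total: 224 + 64 = 288 kbps = 0.288 Mbps.
Total bitrate: 4.488 Mbps.
File: 4.488 Mbps × 3360 s = 15079.7 Mb.
At 500 Mbps: 15079.7 / 500 = 30.2 s ≈ 30.2 seconds.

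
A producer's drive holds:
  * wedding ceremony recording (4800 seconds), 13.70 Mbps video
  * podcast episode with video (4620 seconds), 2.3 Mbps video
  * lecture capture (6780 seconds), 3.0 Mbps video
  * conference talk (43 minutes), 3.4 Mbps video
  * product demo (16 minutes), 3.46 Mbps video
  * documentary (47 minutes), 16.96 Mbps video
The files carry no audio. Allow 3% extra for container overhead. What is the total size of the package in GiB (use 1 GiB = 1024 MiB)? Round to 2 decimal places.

wedding ceremony recording: 13.700 Mbps × 4800 s × 1.03 = 67732.8 Mb
podcast episode with video: 2.300 Mbps × 4620 s × 1.03 = 10944.8 Mb
lecture capture: 3.000 Mbps × 6780 s × 1.03 = 20950.2 Mb
conference talk: 3.400 Mbps × 2580 s × 1.03 = 9035.2 Mb
product demo: 3.460 Mbps × 960 s × 1.03 = 3421.2 Mb
documentary: 16.960 Mbps × 2820 s × 1.03 = 49262.0 Mb
Total: 161346.2 Mb = 20168.3 MB.
= 18.78 GiB.

18.78 GiB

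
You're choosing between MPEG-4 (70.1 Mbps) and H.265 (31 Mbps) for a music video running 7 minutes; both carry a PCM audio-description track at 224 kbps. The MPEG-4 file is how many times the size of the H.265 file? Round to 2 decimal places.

2.25

7 min = 420 s
Audio: 224 kbps = 0.224 Mbps.
MPEG-4: 70.324 Mbps × 420 s = 29536.1 Mb = 3.438 GiB.
H.265: 31.224 Mbps × 420 s = 13114.1 Mb = 1.527 GiB.
Ratio: 3.438 / 1.527 = 2.252.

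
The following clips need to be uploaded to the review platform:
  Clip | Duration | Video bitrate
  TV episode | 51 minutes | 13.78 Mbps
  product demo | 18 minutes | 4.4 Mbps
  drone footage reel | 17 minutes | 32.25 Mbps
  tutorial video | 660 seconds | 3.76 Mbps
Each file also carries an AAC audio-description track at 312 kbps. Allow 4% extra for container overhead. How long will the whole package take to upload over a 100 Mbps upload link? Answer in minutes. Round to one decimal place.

Audio: 312 kbps = 0.312 Mbps.
TV episode: 14.092 Mbps × 3060 s × 1.04 = 44846.4 Mb
product demo: 4.712 Mbps × 1080 s × 1.04 = 5292.5 Mb
drone footage reel: 32.562 Mbps × 1020 s × 1.04 = 34541.8 Mb
tutorial video: 4.072 Mbps × 660 s × 1.04 = 2795.0 Mb
Total: 87475.7 Mb = 10934.5 MB.
At 100 Mbps: 87475.7 / 100 = 875 s ≈ 14.6 minutes.

14.6 minutes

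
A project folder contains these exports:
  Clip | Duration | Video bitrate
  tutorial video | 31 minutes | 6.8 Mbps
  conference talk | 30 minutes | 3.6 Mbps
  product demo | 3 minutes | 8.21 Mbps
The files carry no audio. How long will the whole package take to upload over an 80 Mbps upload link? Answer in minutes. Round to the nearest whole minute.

4 minutes

tutorial video: 6.800 Mbps × 1860 s = 12648.0 Mb
conference talk: 3.600 Mbps × 1800 s = 6480.0 Mb
product demo: 8.210 Mbps × 180 s = 1477.8 Mb
Total: 20605.8 Mb = 2575.7 MB.
At 80 Mbps: 20605.8 / 80 = 258 s ≈ 4.29 minutes.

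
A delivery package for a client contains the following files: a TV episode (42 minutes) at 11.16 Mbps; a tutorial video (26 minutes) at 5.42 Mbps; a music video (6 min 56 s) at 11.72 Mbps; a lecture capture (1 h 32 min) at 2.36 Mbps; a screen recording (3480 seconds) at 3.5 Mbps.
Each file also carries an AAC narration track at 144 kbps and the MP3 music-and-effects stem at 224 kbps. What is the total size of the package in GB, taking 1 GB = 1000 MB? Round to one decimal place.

9.0 GB

Audio total: 144 + 224 = 368 kbps = 0.368 Mbps.
TV episode: 11.528 Mbps × 2520 s = 29050.6 Mb
tutorial video: 5.788 Mbps × 1560 s = 9029.3 Mb
music video: 12.088 Mbps × 416 s = 5028.6 Mb
lecture capture: 2.728 Mbps × 5520 s = 15058.6 Mb
screen recording: 3.868 Mbps × 3480 s = 13460.6 Mb
Total: 71627.6 Mb = 8953.5 MB.
= 8.953 GB.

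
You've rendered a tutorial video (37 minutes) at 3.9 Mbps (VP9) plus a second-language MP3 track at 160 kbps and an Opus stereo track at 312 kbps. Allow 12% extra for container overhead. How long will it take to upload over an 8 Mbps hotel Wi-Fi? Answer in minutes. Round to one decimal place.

22.6 minutes

37 min = 2220 s
Audio total: 160 + 312 = 472 kbps = 0.472 Mbps.
Total bitrate: 4.372 Mbps.
File: 4.372 Mbps × 2220 s = 9705.8 Mb.
With 12% container overhead: ×1.12. → 10870.5 Mb.
At 8 Mbps: 10870.5 / 8 = 1358.8 s ≈ 22.6 minutes.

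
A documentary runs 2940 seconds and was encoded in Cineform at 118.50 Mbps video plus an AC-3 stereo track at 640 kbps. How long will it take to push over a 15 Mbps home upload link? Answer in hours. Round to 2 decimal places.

Audio: 640 kbps = 0.640 Mbps.
Total bitrate: 119.140 Mbps.
File: 119.140 Mbps × 2940 s = 350271.6 Mb.
At 15 Mbps: 350271.6 / 15 = 23351.4 s ≈ 6.49 hours.

6.49 hours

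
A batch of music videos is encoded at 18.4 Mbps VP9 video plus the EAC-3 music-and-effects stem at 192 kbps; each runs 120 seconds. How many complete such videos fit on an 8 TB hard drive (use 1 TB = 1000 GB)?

Audio: 192 kbps = 0.192 Mbps.
Total bitrate: 18.592 Mbps.
Per item: 18.592 Mbps × 120 s = 2,231 Mb = 278.9 MB.
Capacity: 8 TB = 64,000,000 Mb; 28686.17 items → 28686 complete.

28686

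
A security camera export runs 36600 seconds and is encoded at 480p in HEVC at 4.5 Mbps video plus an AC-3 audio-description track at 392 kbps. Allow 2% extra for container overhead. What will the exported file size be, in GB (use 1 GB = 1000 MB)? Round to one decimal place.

22.8 GB

Audio: 392 kbps = 0.392 Mbps.
Total bitrate: 4.5 + 0.392 = 4.892 Mbps.
Stream data: 4.892 Mbps × 36600 s = 179047.2 Mb.
With 2% container overhead: ×1.02.
182,628 Mb ÷ 8 = 22,829 MB → 22.83 GB.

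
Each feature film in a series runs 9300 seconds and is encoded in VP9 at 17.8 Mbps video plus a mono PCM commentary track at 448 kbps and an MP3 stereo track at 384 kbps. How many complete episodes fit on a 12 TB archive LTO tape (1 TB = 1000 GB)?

554

Audio total: 448 + 384 = 832 kbps = 0.832 Mbps.
Total bitrate: 18.632 Mbps.
Per item: 18.632 Mbps × 9300 s = 173,278 Mb = 21,660 MB.
Capacity: 12 TB = 96,000,000 Mb; 554.02 items → 554 complete.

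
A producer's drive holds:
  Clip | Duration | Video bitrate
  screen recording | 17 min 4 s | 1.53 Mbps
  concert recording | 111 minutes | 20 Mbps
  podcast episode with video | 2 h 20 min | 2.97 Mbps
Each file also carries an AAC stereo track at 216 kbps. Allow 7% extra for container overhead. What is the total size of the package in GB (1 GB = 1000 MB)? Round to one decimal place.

Audio: 216 kbps = 0.216 Mbps.
screen recording: 1.746 Mbps × 1024 s × 1.07 = 1913.1 Mb
concert recording: 20.216 Mbps × 6660 s × 1.07 = 144063.3 Mb
podcast episode with video: 3.186 Mbps × 8400 s × 1.07 = 28635.8 Mb
Total: 174612.1 Mb = 21826.5 MB.
= 21.83 GB.

21.8 GB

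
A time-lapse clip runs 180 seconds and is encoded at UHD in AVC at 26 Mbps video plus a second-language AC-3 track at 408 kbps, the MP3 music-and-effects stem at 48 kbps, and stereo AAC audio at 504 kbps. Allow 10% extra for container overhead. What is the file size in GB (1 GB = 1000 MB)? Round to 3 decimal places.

0.667 GB

Audio total: 408 + 48 + 504 = 960 kbps = 0.960 Mbps.
Total bitrate: 26 + 0.960 = 26.960 Mbps.
Stream data: 26.960 Mbps × 180 s = 4852.8 Mb.
With 10% container overhead: ×1.10.
5,338 Mb ÷ 8 = 667.3 MB → 0.6673 GB.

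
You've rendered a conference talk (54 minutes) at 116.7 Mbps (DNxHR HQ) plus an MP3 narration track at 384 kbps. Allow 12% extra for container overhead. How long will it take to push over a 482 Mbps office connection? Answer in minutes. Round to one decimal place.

54 min = 3240 s
Audio: 384 kbps = 0.384 Mbps.
Total bitrate: 117.084 Mbps.
File: 117.084 Mbps × 3240 s = 379352.2 Mb.
With 12% container overhead: ×1.12. → 424874.4 Mb.
At 482 Mbps: 424874.4 / 482 = 881.5 s ≈ 14.7 minutes.

14.7 minutes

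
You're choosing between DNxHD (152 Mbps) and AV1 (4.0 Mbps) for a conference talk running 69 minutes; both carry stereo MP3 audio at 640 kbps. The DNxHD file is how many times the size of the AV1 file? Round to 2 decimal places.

69 min = 4140 s
Audio: 640 kbps = 0.640 Mbps.
DNxHD: 152.640 Mbps × 4140 s = 631929.6 Mb = 78.991 GB.
AV1: 4.640 Mbps × 4140 s = 19209.6 Mb = 2.401 GB.
Ratio: 78.991 / 2.401 = 32.897.

32.90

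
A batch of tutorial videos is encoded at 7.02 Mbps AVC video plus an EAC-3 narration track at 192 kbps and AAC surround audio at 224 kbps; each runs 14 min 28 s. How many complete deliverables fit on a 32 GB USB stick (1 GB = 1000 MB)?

14 min 28 s = 868 s
Audio total: 192 + 224 = 416 kbps = 0.416 Mbps.
Total bitrate: 7.436 Mbps.
Per item: 7.436 Mbps × 868 s = 6,454 Mb = 806.8 MB.
Capacity: 32 GB = 256,000 Mb; 39.66 items → 39 complete.

39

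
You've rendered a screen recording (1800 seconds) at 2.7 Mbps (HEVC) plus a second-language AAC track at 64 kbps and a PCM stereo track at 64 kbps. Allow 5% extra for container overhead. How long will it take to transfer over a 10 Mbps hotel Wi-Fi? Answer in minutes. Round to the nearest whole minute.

9 minutes

Audio total: 64 + 64 = 128 kbps = 0.128 Mbps.
Total bitrate: 2.828 Mbps.
File: 2.828 Mbps × 1800 s = 5090.4 Mb.
With 5% container overhead: ×1.05. → 5344.9 Mb.
At 10 Mbps: 5344.9 / 10 = 534.5 s ≈ 8.91 minutes.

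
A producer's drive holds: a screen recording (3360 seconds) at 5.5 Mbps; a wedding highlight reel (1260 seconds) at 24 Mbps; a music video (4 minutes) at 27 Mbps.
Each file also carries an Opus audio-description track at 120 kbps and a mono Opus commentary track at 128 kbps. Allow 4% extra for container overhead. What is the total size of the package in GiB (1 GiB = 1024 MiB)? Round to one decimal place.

Audio total: 120 + 128 = 248 kbps = 0.248 Mbps.
screen recording: 5.748 Mbps × 3360 s × 1.04 = 20085.8 Mb
wedding highlight reel: 24.248 Mbps × 1260 s × 1.04 = 31774.6 Mb
music video: 27.248 Mbps × 240 s × 1.04 = 6801.1 Mb
Total: 58661.5 Mb = 7332.7 MB.
= 6.829 GiB.

6.8 GiB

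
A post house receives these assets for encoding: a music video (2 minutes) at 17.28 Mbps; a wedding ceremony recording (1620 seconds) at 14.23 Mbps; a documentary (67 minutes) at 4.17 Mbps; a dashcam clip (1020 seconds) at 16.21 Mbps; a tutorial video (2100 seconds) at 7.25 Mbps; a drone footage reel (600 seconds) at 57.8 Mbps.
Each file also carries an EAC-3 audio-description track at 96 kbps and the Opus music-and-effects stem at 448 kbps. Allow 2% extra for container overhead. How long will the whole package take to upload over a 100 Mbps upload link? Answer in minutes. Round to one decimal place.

Audio total: 96 + 448 = 544 kbps = 0.544 Mbps.
music video: 17.824 Mbps × 120 s × 1.02 = 2181.7 Mb
wedding ceremony recording: 14.774 Mbps × 1620 s × 1.02 = 24412.6 Mb
documentary: 4.714 Mbps × 4020 s × 1.02 = 19329.3 Mb
dashcam clip: 16.754 Mbps × 1020 s × 1.02 = 17430.9 Mb
tutorial video: 7.794 Mbps × 2100 s × 1.02 = 16694.7 Mb
drone footage reel: 58.344 Mbps × 600 s × 1.02 = 35706.5 Mb
Total: 115755.6 Mb = 14469.5 MB.
At 100 Mbps: 115755.6 / 100 = 1158 s ≈ 19.3 minutes.

19.3 minutes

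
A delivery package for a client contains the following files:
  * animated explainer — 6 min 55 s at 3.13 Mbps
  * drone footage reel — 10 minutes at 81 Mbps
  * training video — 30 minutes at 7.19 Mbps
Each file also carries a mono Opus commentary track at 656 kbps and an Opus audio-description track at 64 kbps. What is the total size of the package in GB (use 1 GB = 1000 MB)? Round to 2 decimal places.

Audio total: 656 + 64 = 720 kbps = 0.720 Mbps.
animated explainer: 3.850 Mbps × 415 s = 1597.8 Mb
drone footage reel: 81.720 Mbps × 600 s = 49032.0 Mb
training video: 7.910 Mbps × 1800 s = 14238.0 Mb
Total: 64867.8 Mb = 8108.5 MB.
= 8.108 GB.

8.11 GB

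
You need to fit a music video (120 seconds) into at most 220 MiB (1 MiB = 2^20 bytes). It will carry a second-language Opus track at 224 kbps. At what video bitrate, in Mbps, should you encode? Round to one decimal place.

Budget: 220 MiB = 1845.5 Mb.
Total bitrate budget: 1845.5 Mb / 120 s = 15.379 Mbps.
Audio: 224 kbps = 0.224 Mbps.
Video: 15.379 − 0.224 = 15.155 Mbps.

15.2 Mbps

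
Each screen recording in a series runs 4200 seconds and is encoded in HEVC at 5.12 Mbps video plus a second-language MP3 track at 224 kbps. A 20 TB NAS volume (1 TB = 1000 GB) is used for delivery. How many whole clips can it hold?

7128

Audio: 224 kbps = 0.224 Mbps.
Total bitrate: 5.344 Mbps.
Per item: 5.344 Mbps × 4200 s = 22,445 Mb = 2,806 MB.
Capacity: 20 TB = 160,000,000 Mb; 7128.60 items → 7128 complete.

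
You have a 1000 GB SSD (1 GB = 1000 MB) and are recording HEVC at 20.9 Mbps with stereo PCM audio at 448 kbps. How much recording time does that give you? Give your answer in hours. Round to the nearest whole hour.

Audio: 448 kbps = 0.448 Mbps.
Total bitrate: 20.9 + 0.448 = 21.348 Mbps.
Capacity: 1000 GB = 8,000,000 Mb.
Recording time: 8,000,000 / 21.348 = 374,742 s ≈ 104 hours.

104 hours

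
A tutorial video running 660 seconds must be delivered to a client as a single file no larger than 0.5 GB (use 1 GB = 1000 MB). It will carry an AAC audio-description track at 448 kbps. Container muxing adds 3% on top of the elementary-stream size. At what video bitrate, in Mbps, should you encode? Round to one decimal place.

5.4 Mbps

Budget: 0.5 GB = 4000.0 Mb.
Stream payload after overhead: 4000.0 / 1.03 = 3883.5 Mb.
Total bitrate budget: 3883.5 Mb / 660 s = 5.884 Mbps.
Audio: 448 kbps = 0.448 Mbps.
Video: 5.884 − 0.448 = 5.436 Mbps.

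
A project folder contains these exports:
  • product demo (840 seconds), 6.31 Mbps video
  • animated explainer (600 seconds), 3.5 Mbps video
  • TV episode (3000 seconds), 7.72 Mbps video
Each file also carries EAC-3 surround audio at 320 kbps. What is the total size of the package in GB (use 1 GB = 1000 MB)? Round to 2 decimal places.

Audio: 320 kbps = 0.320 Mbps.
product demo: 6.630 Mbps × 840 s = 5569.2 Mb
animated explainer: 3.820 Mbps × 600 s = 2292.0 Mb
TV episode: 8.040 Mbps × 3000 s = 24120.0 Mb
Total: 31981.2 Mb = 3997.7 MB.
= 3.998 GB.

4.00 GB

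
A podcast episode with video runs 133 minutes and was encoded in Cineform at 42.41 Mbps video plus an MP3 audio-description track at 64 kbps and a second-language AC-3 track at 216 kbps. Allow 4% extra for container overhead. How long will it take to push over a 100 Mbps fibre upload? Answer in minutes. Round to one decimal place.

59.0 minutes

133 min = 7980 s
Audio total: 64 + 216 = 280 kbps = 0.280 Mbps.
Total bitrate: 42.690 Mbps.
File: 42.690 Mbps × 7980 s = 340666.2 Mb.
With 4% container overhead: ×1.04. → 354292.8 Mb.
At 100 Mbps: 354292.8 / 100 = 3542.9 s ≈ 59 minutes.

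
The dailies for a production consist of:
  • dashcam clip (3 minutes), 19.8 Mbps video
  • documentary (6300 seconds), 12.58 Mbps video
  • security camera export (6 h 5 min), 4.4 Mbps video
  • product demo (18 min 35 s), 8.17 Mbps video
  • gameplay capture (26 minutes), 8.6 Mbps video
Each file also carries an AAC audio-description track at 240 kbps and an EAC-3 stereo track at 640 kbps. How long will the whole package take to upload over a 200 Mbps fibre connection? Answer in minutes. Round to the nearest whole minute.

19 minutes

Audio total: 240 + 640 = 880 kbps = 0.880 Mbps.
dashcam clip: 20.680 Mbps × 180 s = 3722.4 Mb
documentary: 13.460 Mbps × 6300 s = 84798.0 Mb
security camera export: 5.280 Mbps × 21900 s = 115632.0 Mb
product demo: 9.050 Mbps × 1115 s = 10090.8 Mb
gameplay capture: 9.480 Mbps × 1560 s = 14788.8 Mb
Total: 229032.0 Mb = 28629.0 MB.
At 200 Mbps: 229032.0 / 200 = 1145 s ≈ 19.1 minutes.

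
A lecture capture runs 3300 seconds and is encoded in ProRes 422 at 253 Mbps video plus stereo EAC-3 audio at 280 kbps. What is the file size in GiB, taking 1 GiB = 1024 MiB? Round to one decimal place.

97.3 GiB

Audio: 280 kbps = 0.280 Mbps.
Total bitrate: 253 + 0.280 = 253.280 Mbps.
Stream data: 253.280 Mbps × 3300 s = 835824.0 Mb.
835,824 Mb = 104,478,000,000 bytes ÷ 1,073,741,824 = 97.30 GiB.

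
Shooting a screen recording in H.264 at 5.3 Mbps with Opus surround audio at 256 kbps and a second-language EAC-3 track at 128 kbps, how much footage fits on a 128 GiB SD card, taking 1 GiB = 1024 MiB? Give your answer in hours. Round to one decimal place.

Audio total: 256 + 128 = 384 kbps = 0.384 Mbps.
Total bitrate: 5.3 + 0.384 = 5.684 Mbps.
Capacity: 128 GiB = 1,099,512 Mb.
Recording time: 1,099,512 / 5.684 = 193,440 s ≈ 53.7 hours.

53.7 hours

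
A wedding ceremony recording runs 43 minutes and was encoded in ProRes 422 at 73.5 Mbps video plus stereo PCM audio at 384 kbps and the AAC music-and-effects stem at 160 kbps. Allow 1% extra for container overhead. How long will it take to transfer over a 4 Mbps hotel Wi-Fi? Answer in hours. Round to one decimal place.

43 min = 2580 s
Audio total: 384 + 160 = 544 kbps = 0.544 Mbps.
Total bitrate: 74.044 Mbps.
File: 74.044 Mbps × 2580 s = 191033.5 Mb.
With 1% container overhead: ×1.01. → 192943.9 Mb.
At 4 Mbps: 192943.9 / 4 = 48236.0 s ≈ 13.4 hours.

13.4 hours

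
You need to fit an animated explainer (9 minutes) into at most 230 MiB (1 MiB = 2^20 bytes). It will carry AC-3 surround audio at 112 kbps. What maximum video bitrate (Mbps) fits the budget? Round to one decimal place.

3.5 Mbps

Budget: 230 MiB = 1929.4 Mb.
9 min = 540 s
Total bitrate budget: 1929.4 Mb / 540 s = 3.573 Mbps.
Audio: 112 kbps = 0.112 Mbps.
Video: 3.573 − 0.112 = 3.461 Mbps.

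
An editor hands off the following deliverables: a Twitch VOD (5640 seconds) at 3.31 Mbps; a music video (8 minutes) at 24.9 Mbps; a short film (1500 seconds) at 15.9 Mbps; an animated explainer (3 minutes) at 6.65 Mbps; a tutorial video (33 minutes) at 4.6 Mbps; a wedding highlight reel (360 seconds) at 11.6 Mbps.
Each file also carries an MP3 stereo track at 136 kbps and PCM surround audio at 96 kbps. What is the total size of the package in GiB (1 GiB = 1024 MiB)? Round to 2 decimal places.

Audio total: 136 + 96 = 232 kbps = 0.232 Mbps.
Twitch VOD: 3.542 Mbps × 5640 s = 19976.9 Mb
music video: 25.132 Mbps × 480 s = 12063.4 Mb
short film: 16.132 Mbps × 1500 s = 24198.0 Mb
animated explainer: 6.882 Mbps × 180 s = 1238.8 Mb
tutorial video: 4.832 Mbps × 1980 s = 9567.4 Mb
wedding highlight reel: 11.832 Mbps × 360 s = 4259.5 Mb
Total: 71303.9 Mb = 8913.0 MB.
= 8.301 GiB.

8.30 GiB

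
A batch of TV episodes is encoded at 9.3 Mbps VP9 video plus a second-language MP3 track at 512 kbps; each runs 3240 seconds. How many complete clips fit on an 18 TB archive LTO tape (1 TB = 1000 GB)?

Audio: 512 kbps = 0.512 Mbps.
Total bitrate: 9.812 Mbps.
Per item: 9.812 Mbps × 3240 s = 31,791 Mb = 3,974 MB.
Capacity: 18 TB = 144,000,000 Mb; 4529.60 items → 4529 complete.

4529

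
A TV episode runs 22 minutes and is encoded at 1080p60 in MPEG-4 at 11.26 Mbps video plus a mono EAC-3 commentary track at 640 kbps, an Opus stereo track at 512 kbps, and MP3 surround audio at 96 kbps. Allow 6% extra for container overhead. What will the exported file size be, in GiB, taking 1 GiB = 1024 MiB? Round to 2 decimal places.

22 min = 1320 s
Audio total: 640 + 512 + 96 = 1248 kbps = 1.248 Mbps.
Total bitrate: 11.26 + 1.248 = 12.508 Mbps.
Stream data: 12.508 Mbps × 1320 s = 16510.6 Mb.
With 6% container overhead: ×1.06.
17,501 Mb = 2,187,649,200 bytes ÷ 1,073,741,824 = 2.037 GiB.

2.04 GiB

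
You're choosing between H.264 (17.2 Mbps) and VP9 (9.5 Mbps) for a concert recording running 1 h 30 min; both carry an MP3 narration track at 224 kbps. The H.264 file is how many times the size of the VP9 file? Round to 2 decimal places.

1 h 30 min = 90 min = 5400 s
Audio: 224 kbps = 0.224 Mbps.
H.264: 17.424 Mbps × 5400 s = 94089.6 Mb = 10.953 GiB.
VP9: 9.724 Mbps × 5400 s = 52509.6 Mb = 6.113 GiB.
Ratio: 10.953 / 6.113 = 1.792.

1.79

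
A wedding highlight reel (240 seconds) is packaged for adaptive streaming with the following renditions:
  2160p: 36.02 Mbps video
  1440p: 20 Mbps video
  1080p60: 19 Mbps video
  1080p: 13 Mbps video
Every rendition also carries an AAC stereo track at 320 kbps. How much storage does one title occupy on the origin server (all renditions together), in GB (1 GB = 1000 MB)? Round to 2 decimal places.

2.68 GB

Audio: 320 kbps = 0.320 Mbps.
Sum of rendition bitrates: (36.02+0.320) + (20+0.320) + (19+0.320) + (13+0.320) = 89.300 Mbps.
× 240 s = 21,432 Mb = 2,679 MB = 2.679 GB.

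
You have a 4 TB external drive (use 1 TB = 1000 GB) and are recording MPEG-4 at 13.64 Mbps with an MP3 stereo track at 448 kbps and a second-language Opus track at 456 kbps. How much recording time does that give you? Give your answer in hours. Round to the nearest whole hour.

611 hours

Audio total: 448 + 456 = 904 kbps = 0.904 Mbps.
Total bitrate: 13.64 + 0.904 = 14.544 Mbps.
Capacity: 4 TB = 32,000,000 Mb.
Recording time: 32,000,000 / 14.544 = 2,200,220 s ≈ 611 hours.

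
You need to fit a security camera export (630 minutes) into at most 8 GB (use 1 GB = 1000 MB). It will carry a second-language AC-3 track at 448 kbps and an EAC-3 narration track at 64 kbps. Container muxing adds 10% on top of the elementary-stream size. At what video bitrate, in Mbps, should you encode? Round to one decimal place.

1.0 Mbps

Budget: 8 GB = 64000.0 Mb.
Stream payload after overhead: 64000.0 / 1.10 = 58181.8 Mb.
630 min = 37800 s
Total bitrate budget: 58181.8 Mb / 37800 s = 1.539 Mbps.
Audio total: 448 + 64 = 512 kbps = 0.512 Mbps.
Video: 1.539 − 0.512 = 1.027 Mbps.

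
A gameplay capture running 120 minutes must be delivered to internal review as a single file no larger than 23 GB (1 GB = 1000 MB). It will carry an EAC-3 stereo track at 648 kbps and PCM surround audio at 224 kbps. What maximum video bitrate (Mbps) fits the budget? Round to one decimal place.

24.7 Mbps

Budget: 23 GB = 184000.0 Mb.
120 min = 7200 s
Total bitrate budget: 184000.0 Mb / 7200 s = 25.556 Mbps.
Audio total: 648 + 224 = 872 kbps = 0.872 Mbps.
Video: 25.556 − 0.872 = 24.684 Mbps.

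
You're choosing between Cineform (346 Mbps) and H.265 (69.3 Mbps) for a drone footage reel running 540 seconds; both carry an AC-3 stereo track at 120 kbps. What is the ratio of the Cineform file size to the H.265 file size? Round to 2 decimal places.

4.99

Audio: 120 kbps = 0.120 Mbps.
Cineform: 346.120 Mbps × 540 s = 186904.8 Mb = 23.363 GB.
H.265: 69.420 Mbps × 540 s = 37486.8 Mb = 4.686 GB.
Ratio: 23.363 / 4.686 = 4.986.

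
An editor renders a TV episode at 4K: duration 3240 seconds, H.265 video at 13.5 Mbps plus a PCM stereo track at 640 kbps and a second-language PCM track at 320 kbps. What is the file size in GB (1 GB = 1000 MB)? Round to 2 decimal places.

5.86 GB

Audio total: 640 + 320 = 960 kbps = 0.960 Mbps.
Total bitrate: 13.5 + 0.960 = 14.460 Mbps.
Stream data: 14.460 Mbps × 3240 s = 46850.4 Mb.
46,850 Mb ÷ 8 = 5,856 MB → 5.856 GB.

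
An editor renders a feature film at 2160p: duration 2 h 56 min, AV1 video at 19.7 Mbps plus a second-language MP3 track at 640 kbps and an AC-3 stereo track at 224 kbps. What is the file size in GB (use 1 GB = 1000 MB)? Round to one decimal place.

27.1 GB

2 h 56 min = 176 min = 10560 s
Audio total: 640 + 224 = 864 kbps = 0.864 Mbps.
Total bitrate: 19.7 + 0.864 = 20.564 Mbps.
Stream data: 20.564 Mbps × 10560 s = 217155.8 Mb.
217,156 Mb ÷ 8 = 27,144 MB → 27.14 GB.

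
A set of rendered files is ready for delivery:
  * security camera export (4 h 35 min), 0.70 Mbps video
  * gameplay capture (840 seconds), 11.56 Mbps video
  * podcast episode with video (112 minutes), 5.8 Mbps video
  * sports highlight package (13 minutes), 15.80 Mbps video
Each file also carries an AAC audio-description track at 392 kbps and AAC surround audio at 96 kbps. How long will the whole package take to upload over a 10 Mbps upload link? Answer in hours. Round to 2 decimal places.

2.35 hours

Audio total: 392 + 96 = 488 kbps = 0.488 Mbps.
security camera export: 1.188 Mbps × 16500 s = 19602.0 Mb
gameplay capture: 12.048 Mbps × 840 s = 10120.3 Mb
podcast episode with video: 6.288 Mbps × 6720 s = 42255.4 Mb
sports highlight package: 16.288 Mbps × 780 s = 12704.6 Mb
Total: 84682.3 Mb = 10585.3 MB.
At 10 Mbps: 84682.3 / 10 = 8468 s ≈ 2.35 hours.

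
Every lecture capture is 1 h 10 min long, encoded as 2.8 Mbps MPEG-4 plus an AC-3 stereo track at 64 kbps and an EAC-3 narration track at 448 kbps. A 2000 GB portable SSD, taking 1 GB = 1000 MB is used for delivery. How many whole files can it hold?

1 h 10 min = 70 min = 4200 s
Audio total: 64 + 448 = 512 kbps = 0.512 Mbps.
Total bitrate: 3.312 Mbps.
Per item: 3.312 Mbps × 4200 s = 13,910 Mb = 1,739 MB.
Capacity: 2000 GB = 16,000,000 Mb; 1150.22 items → 1150 complete.

1150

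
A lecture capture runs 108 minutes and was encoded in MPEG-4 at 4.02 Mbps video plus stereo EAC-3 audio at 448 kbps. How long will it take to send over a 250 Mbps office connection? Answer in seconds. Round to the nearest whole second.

116 seconds

108 min = 6480 s
Audio: 448 kbps = 0.448 Mbps.
Total bitrate: 4.468 Mbps.
File: 4.468 Mbps × 6480 s = 28952.6 Mb.
At 250 Mbps: 28952.6 / 250 = 115.8 s ≈ 116 seconds.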